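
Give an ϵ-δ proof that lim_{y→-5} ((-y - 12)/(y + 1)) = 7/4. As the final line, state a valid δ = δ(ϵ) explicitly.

δ = min(2, (8/11)ϵ)

Let ϵ > 0 be given. We want δ > 0 with 0 < |y + 5| < δ ⇒ |(-y - 12)/(y + 1) − (7/4)| < ϵ.
Combining over a common denominator, (-y - 12)/(y + 1) − (7/4) = [(-y - 12)·(-4) − (-7)·(y + 1)] / [(-4)·(y + 1)] = 11(y + 5) / ((-4)(y + 1)).
So |(-y - 12)/(y + 1) − (7/4)| = 11|y + 5| / (4·|y + 1|).
Restrict δ ≤ 2. Then |y + 5| < 2 gives |y + 1| = |(y + 5) + (-4)| ≥ 4 − 2 = 2.
Hence |(-y - 12)/(y + 1) − (7/4)| < 11|y + 5|/(4·2) = (11/8)|y + 5|, which is < ϵ once |y + 5| < (8/11)ϵ.
Take δ = min(2, (8/11)ϵ). Then 0 < |y + 5| < δ forces both bounds, so |(-y - 12)/(y + 1) − (7/4)| < ϵ.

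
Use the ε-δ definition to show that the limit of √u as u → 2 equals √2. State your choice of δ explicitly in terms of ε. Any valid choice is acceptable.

Suppose ε > 0. We want δ > 0 such that 0 < |u − 2| < δ implies |√u − √2| < ε.
Multiplying by the conjugate, |√u − √2| = |u − 2|/(√u + √2).
Restrict δ ≤ 2 so that |u − 2| < 2 forces u > 0, and then √u + √2 > √2.
Hence |√u − √2| < |u − 2|/√2, which is < ε once |u − 2| < √2·ε.
Take δ = min(2, √2·ε). If 0 < |u − 2| < δ then u > 0 and |√u − √2| < |u − 2|/√2 < ε.

δ = min(2, √2·ε)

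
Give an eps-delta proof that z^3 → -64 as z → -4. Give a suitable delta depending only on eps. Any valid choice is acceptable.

Let eps > 0 be given. We seek delta > 0 with 0 < |z + 4| < delta ⇒ |z^3 + 64| < eps.
Factor: z^3 + 64 = (z + 4)(z^2 - 4z + 16), so |z^3 + 64| = |z + 4|·|z^2 - 4z + 16|.
Restrict delta ≤ 1. Then |z + 4| < 1 gives |z| < 5, so by the triangle inequality |z^2 - 4z + 16| ≤ 5^2 + 4·5 + 16 = 61.
Hence |z^3 + 64| ≤ 61|z + 4|, which is < eps once |z + 4| < eps/61.
Take delta = min(1, eps/61). If 0 < |z + 4| < delta then both bounds hold and |z^3 + 64| ≤ 61|z + 4| < 61·(eps/61) = eps.

delta = min(1, eps/61)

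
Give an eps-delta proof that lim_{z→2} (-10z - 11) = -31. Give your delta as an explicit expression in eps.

delta = eps/10

Let eps > 0. We need delta > 0 so that 0 < |z − 2| < delta implies |(-10z - 11) + 31| < eps.
|(-10z - 11) + 31| = |-10z + 20| = 10|z − 2|.
So 10|z − 2| < eps exactly when |z − 2| < eps/10.
Choosing delta = eps/10 gives |(-10z - 11) + 31| = 10|z − 2| < eps whenever |z − 2| < delta.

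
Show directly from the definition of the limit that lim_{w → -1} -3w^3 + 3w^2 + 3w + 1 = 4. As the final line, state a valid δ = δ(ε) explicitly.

δ = min(2, ε/48)

Fix ε > 0. We want δ > 0 such that 0 < |w + 1| < δ implies |(-3w^3 + 3w^2 + 3w + 1) − 4| < ε.
(-3w^3 + 3w^2 + 3w + 1) − 4 = -3w^3 + 3w^2 + 3w - 3 = (w + 1)(-3w^2 + 6w - 3).
So |(-3w^3 + 3w^2 + 3w + 1) − 4| = |w + 1|·|-3w^2 + 6w - 3|.
Require δ ≤ 2. Then |w + 1| < 2 gives |w| < 3, and by the triangle inequality |-3w^2 + 6w - 3| ≤ 3·3^2 + 6·3 + 3 = 48.
Hence |(-3w^3 + 3w^2 + 3w + 1) − 4| ≤ 48|w + 1| < ε provided |w + 1| < ε/48.
Choosing δ = min(2, ε/48) ensures both conditions, hence |(-3w^3 + 3w^2 + 3w + 1) − 4| < ε.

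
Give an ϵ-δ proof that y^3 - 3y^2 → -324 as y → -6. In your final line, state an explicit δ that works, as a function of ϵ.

δ = min(2, ϵ/190)

Let ϵ > 0. We want δ > 0 such that 0 < |y + 6| < δ implies |(y^3 - 3y^2) + 324| < ϵ.
(y^3 - 3y^2) + 324 = y^3 - 3y^2 + 324 = (y + 6)(y^2 - 9y + 54).
So |(y^3 - 3y^2) + 324| = |y + 6|·|y^2 - 9y + 54|.
Assume first that |y + 6| < 2, so |y| < 8. Then |y^2 - 9y + 54| ≤ 8^2 + 9·8 + 54 = 190.
Hence |(y^3 - 3y^2) + 324| ≤ 190|y + 6| < ϵ provided |y + 6| < ϵ/190.
Take δ = min(2, ϵ/190). Then 0 < |y + 6| < δ gives both |y + 6| < 2 and |y + 6| < ϵ/190, so |(y^3 - 3y^2) + 324| < ϵ.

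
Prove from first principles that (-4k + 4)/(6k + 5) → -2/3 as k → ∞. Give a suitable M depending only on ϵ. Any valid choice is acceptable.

Suppose ϵ > 0. For k ≥ 1, |(-4k + 4)/(6k + 5) + 2/3| = |44|/(6(6k + 5)) = 44/(6(6k + 5)).
Since 6k + 5 ≥ 6k for k ≥ 1, this is ≤ 44/(6·6k) = (11/9)/k.
So |(-4k + 4)/(6k + 5) + 2/3| < ϵ whenever k > (11/9)/ϵ.
Take M = (11/9)/ϵ. If k > M then |(-4k + 4)/(6k + 5) + 2/3| ≤ (11/9)/k < ϵ.

M = (11/9)/ϵ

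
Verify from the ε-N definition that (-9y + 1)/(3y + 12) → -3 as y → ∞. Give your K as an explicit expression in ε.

K = (37/3)/ε

Let ε > 0 be given. We seek K > 0 such that y > K implies |(-9y + 1)/(3y + 12) + 3| < ε.
(-9y + 1)/(3y + 12) + 3 = (3(-9y + 1) − (-9)(3y + 12)) / (3(3y + 12)) = 111/(3(3y + 12)).
For y > 0 we have 3y + 12 > 3y, so |(-9y + 1)/(3y + 12) + 3| = 111/(3(3y + 12)) < 111/(3·3y) = (37/3)/y.
Thus |(-9y + 1)/(3y + 12) + 3| < ε whenever y > (37/3)/ε.
Take K = (37/3)/ε. If y > K then |(-9y + 1)/(3y + 12) + 3| < (37/3)/y < ε.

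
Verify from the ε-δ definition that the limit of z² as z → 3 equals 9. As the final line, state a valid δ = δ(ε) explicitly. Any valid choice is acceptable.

Let ε > 0 be given. We seek δ > 0 with 0 < |z − 3| < δ ⇒ |z² − 9| < ε.
Factor: z² − 9 = (z − 3)(z + 3), so |z² − 9| = |z − 3|·|z + 3|.
Restrict δ ≤ 1. Then |z − 3| < 1 gives |z| < 4, so by the triangle inequality |z + 3| ≤ 4 + 3 = 7.
Hence |z² − 9| ≤ 7|z − 3|, which is < ε once |z − 3| < ε/7.
Take δ = min(1, ε/7). If 0 < |z − 3| < δ then both bounds hold and |z² − 9| ≤ 7|z − 3| < 7·(ε/7) = ε.

δ = min(1, ε/7)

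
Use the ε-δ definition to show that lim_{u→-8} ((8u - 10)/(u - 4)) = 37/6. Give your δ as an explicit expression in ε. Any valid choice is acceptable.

δ = min(6, (36/11)ε)

Let ε > 0 be given. We want δ > 0 with 0 < |u + 8| < δ ⇒ |(8u - 10)/(u - 4) − (37/6)| < ε.
Combining over a common denominator, (8u - 10)/(u - 4) − (37/6) = [(8u - 10)·(-12) − (-74)·(u - 4)] / [(-12)·(u - 4)] = -22(u + 8) / ((-12)(u - 4)).
So |(8u - 10)/(u - 4) − (37/6)| = 22|u + 8| / (12·|u − 4|).
Restrict δ ≤ 6. Then |u + 8| < 6 gives |u − 4| = |(u + 8) + (-12)| ≥ 12 − 6 = 6.
Hence |(8u - 10)/(u - 4) − (37/6)| < 22|u + 8|/(12·6) = (11/36)|u + 8|, which is < ε once |u + 8| < (36/11)ε.
Take δ = min(6, (36/11)ε). Then 0 < |u + 8| < δ forces both bounds, so |(8u - 10)/(u - 4) − (37/6)| < ε.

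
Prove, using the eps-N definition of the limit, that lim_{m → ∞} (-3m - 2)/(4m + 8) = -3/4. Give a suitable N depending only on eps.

N = 1/eps

Let eps > 0 be given. For m ≥ 1, |(-3m - 2)/(4m + 8) + 3/4| = |16|/(4(4m + 8)) = 16/(4(4m + 8)).
Since 4m + 8 ≥ 4m for m ≥ 1, this is ≤ 16/(4·4m) = 1/m.
So |(-3m - 2)/(4m + 8) + 3/4| < eps whenever m > 1/eps.
Take N = 1/eps. If m > N then |(-3m - 2)/(4m + 8) + 3/4| ≤ 1/m < eps.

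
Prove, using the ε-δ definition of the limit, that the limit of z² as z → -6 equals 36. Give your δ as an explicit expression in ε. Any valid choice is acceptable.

δ = min(1, ε/13)

Let ε > 0 be given. We seek δ > 0 with 0 < |z + 6| < δ ⇒ |z² − 36| < ε.
Factor: z² − 36 = (z + 6)(z - 6), so |z² − 36| = |z + 6|·|z - 6|.
Impose δ ≤ 1 so that |z| < 7; then |z - 6| ≤ 13.
Hence |z² − 36| ≤ 13|z + 6|, which is < ε once |z + 6| < ε/13.
Take δ = min(1, ε/13). If 0 < |z + 6| < δ then both bounds hold and |z² − 36| ≤ 13|z + 6| < 13·(ε/13) = ε.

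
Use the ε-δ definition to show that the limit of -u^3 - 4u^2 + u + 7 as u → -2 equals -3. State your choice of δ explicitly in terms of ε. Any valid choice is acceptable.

Let ε > 0 be given. We want δ > 0 such that 0 < |u + 2| < δ implies |(-u^3 - 4u^2 + u + 7) + 3| < ε.
(-u^3 - 4u^2 + u + 7) + 3 = -u^3 - 4u^2 + u + 10 = (u + 2)(-u^2 - 2u + 5).
So |(-u^3 - 4u^2 + u + 7) + 3| = |u + 2|·|-u^2 - 2u + 5|.
Assume first that |u + 2| < 1, so |u| < 3. Then |-u^2 - 2u + 5| ≤ 3^2 + 2·3 + 5 = 20.
Hence |(-u^3 - 4u^2 + u + 7) + 3| ≤ 20|u + 2| < ε provided |u + 2| < ε/20.
Take δ = min(1, ε/20). Then 0 < |u + 2| < δ gives both |u + 2| < 1 and |u + 2| < ε/20, so |(-u^3 - 4u^2 + u + 7) + 3| < ε.

δ = min(1, ε/20)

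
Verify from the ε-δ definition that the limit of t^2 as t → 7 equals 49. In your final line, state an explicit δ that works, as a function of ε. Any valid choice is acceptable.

Let ε > 0. We seek δ > 0 with 0 < |t − 7| < δ ⇒ |t^2 − 49| < ε.
Factor: t^2 − 49 = (t − 7)(t + 7), so |t^2 − 49| = |t − 7|·|t + 7|.
Restrict δ ≤ 1. Then |t − 7| < 1 gives |t| < 8, so by the triangle inequality |t + 7| ≤ 8 + 7 = 15.
Hence |t^2 − 49| ≤ 15|t − 7|, which is < ε once |t − 7| < ε/15.
Take δ = min(1, ε/15). If 0 < |t − 7| < δ then both bounds hold and |t^2 − 49| ≤ 15|t − 7| < 15·(ε/15) = ε.

δ = min(1, ε/15)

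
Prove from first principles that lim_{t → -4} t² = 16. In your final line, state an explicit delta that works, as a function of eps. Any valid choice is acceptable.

Suppose eps > 0. We seek delta > 0 with 0 < |t + 4| < delta ⇒ |t² − 16| < eps.
Factor: t² − 16 = (t + 4)(t - 4), so |t² − 16| = |t + 4|·|t - 4|.
Impose delta ≤ 2 so that |t| < 6; then |t - 4| ≤ 10.
Hence |t² − 16| ≤ 10|t + 4|, which is < eps once |t + 4| < eps/10.
Take delta = min(2, eps/10). If 0 < |t + 4| < delta then both bounds hold and |t² − 16| ≤ 10|t + 4| < 10·(eps/10) = eps.

delta = min(2, eps/10)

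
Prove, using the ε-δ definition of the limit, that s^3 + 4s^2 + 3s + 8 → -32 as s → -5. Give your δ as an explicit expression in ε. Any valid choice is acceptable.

Suppose ε > 0. We want δ > 0 such that 0 < |s + 5| < δ implies |(s^3 + 4s^2 + 3s + 8) + 32| < ε.
(s^3 + 4s^2 + 3s + 8) + 32 = s^3 + 4s^2 + 3s + 40 = (s + 5)(s^2 - s + 8).
So |(s^3 + 4s^2 + 3s + 8) + 32| = |s + 5|·|s^2 - s + 8|.
Require δ ≤ 1. Then |s + 5| < 1 gives |s| < 6, and by the triangle inequality |s^2 - s + 8| ≤ 6^2 + 6 + 8 = 50.
Hence |(s^3 + 4s^2 + 3s + 8) + 32| ≤ 50|s + 5| < ε provided |s + 5| < ε/50.
Take δ = min(1, ε/50). Then 0 < |s + 5| < δ gives both |s + 5| < 1 and |s + 5| < ε/50, so |(s^3 + 4s^2 + 3s + 8) + 32| < ε.

δ = min(1, ε/50)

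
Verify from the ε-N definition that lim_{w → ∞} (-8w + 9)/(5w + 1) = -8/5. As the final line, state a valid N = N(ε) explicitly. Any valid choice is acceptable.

Fix ε > 0. We seek N > 0 such that w > N implies |(-8w + 9)/(5w + 1) + 8/5| < ε.
(-8w + 9)/(5w + 1) + 8/5 = (5(-8w + 9) − (-8)(5w + 1)) / (5(5w + 1)) = 53/(5(5w + 1)).
For w > 0 we have 5w + 1 > 5w, so |(-8w + 9)/(5w + 1) + 8/5| = 53/(5(5w + 1)) < 53/(5·5w) = (53/25)/w.
Thus |(-8w + 9)/(5w + 1) + 8/5| < ε whenever w > (53/25)/ε.
Take N = (53/25)/ε. If w > N then |(-8w + 9)/(5w + 1) + 8/5| < (53/25)/w < ε.

N = (53/25)/ε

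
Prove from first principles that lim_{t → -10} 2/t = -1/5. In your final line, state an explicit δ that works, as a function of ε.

Fix ε > 0. We seek δ > 0 such that 0 < |t + 10| < δ implies |2/t + 1/5| < ε.
|2/t + 1/5| = 2·|-10 − t|/(10·|t|) = 2|t + 10|/(10|t|).
Require δ ≤ 5 so that |t| > 10 − 5 = 5, hence 10|t| > 50.
Then |2/t + 1/5| < 2|t + 10|/50, which is < ε when |t + 10| < 25ε.
Take δ = min(5, 25ε). Then 0 < |t + 10| < δ gives both |t + 10| < 5 and |t + 10| < 25ε, so |2/t + 1/5| < ε.

δ = min(5, 25ε)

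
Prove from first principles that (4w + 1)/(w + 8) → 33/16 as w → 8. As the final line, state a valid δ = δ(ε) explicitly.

δ = min(8, (128/31)ε)

Suppose ε > 0. We want δ > 0 with 0 < |w − 8| < δ ⇒ |(4w + 1)/(w + 8) − (33/16)| < ε.
Combining over a common denominator, (4w + 1)/(w + 8) − (33/16) = [(4w + 1)·16 − 33·(w + 8)] / [16·(w + 8)] = 31(w − 8) / (16(w + 8)).
So |(4w + 1)/(w + 8) − (33/16)| = 31|w − 8| / (16·|w + 8|).
Restrict δ ≤ 8. Then |w − 8| < 8 gives |w + 8| = |(w − 8) + 16| ≥ 16 − 8 = 8.
Hence |(4w + 1)/(w + 8) − (33/16)| < 31|w − 8|/(16·8) = (31/128)|w − 8|, which is < ε once |w − 8| < (128/31)ε.
Take δ = min(8, (128/31)ε). Then 0 < |w − 8| < δ forces both bounds, so |(4w + 1)/(w + 8) − (33/16)| < ε.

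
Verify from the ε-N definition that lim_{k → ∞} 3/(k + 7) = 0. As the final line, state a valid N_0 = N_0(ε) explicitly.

N_0 = 3/ε

Suppose ε > 0. For k ≥ 1, |3/(k + 7) − 0| = 3/(k + 7) ≤ 3/k.
We need 3/k < ε, i.e. k > 3/ε.
Take N_0 = 3/ε. If k > N_0 then |3/(k + 7)| ≤ 3/k < ε.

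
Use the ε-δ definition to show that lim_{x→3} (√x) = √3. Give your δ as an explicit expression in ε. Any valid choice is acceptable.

Suppose ε > 0. We want δ > 0 such that 0 < |x − 3| < δ implies |√x − √3| < ε.
Rationalise: √x − √3 = (x − 3)/(√x + √3), so |√x − √3| = |x − 3|/(√x + √3).
Restrict δ ≤ 3 so that |x − 3| < 3 forces x > 0, and then √x + √3 > √3.
Hence |√x − √3| < |x − 3|/√3, which is < ε once |x − 3| < √3·ε.
Take δ = min(3, √3·ε). If 0 < |x − 3| < δ then x > 0 and |√x − √3| < |x − 3|/√3 < ε.

δ = min(3, √3·ε)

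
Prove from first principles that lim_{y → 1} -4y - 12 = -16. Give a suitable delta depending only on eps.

delta = eps/4

Let eps > 0 be given. We need delta > 0 so that 0 < |y − 1| < delta implies |(-4y - 12) + 16| < eps.
|(-4y - 12) + 16| = |-4y + 4| = 4|y − 1|.
Thus it suffices that |y − 1| < eps/4.
Take delta = eps/4. If 0 < |y − 1| < delta then |(-4y - 12) + 16| = 4|y − 1| < 4·(eps/4) = eps.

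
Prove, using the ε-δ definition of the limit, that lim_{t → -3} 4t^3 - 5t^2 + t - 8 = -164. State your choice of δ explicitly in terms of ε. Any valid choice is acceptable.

Fix ε > 0. We want δ > 0 such that 0 < |t + 3| < δ implies |(4t^3 - 5t^2 + t - 8) + 164| < ε.
(4t^3 - 5t^2 + t - 8) + 164 = 4t^3 - 5t^2 + t + 156 = (t + 3)(4t^2 - 17t + 52).
So |(4t^3 - 5t^2 + t - 8) + 164| = |t + 3|·|4t^2 - 17t + 52|.
Require δ ≤ 1. Then |t + 3| < 1 gives |t| < 4, and by the triangle inequality |4t^2 - 17t + 52| ≤ 4·4^2 + 17·4 + 52 = 184.
Hence |(4t^3 - 5t^2 + t - 8) + 164| ≤ 184|t + 3| < ε provided |t + 3| < ε/184.
Choosing δ = min(1, ε/184) ensures both conditions, hence |(4t^3 - 5t^2 + t - 8) + 164| < ε.

δ = min(1, ε/184)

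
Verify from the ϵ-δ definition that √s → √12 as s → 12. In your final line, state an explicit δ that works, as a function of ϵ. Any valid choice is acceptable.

Let ϵ > 0 be given. We want δ > 0 such that 0 < |s − 12| < δ implies |√s − √12| < ϵ.
Multiplying by the conjugate, |√s − √12| = |s − 12|/(√s + √12).
Restrict δ ≤ 12 so that |s − 12| < 12 forces s > 0, and then √s + √12 > √12.
Hence |√s − √12| < |s − 12|/√12, which is < ϵ once |s − 12| < √12·ϵ.
Take δ = min(12, √12·ϵ). If 0 < |s − 12| < δ then s > 0 and |√s − √12| < |s − 12|/√12 < ϵ.

δ = min(12, √12·ϵ)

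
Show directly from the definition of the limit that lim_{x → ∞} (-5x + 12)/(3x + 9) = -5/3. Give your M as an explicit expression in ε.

Fix ε > 0. We seek M > 0 such that x > M implies |(-5x + 12)/(3x + 9) + 5/3| < ε.
(-5x + 12)/(3x + 9) + 5/3 = (3(-5x + 12) − (-5)(3x + 9)) / (3(3x + 9)) = 81/(3(3x + 9)).
For x > 0 we have 3x + 9 > 3x, so |(-5x + 12)/(3x + 9) + 5/3| = 81/(3(3x + 9)) < 81/(3·3x) = 9/x.
Thus |(-5x + 12)/(3x + 9) + 5/3| < ε whenever x > 9/ε.
Take M = 9/ε. If x > M then |(-5x + 12)/(3x + 9) + 5/3| < 9/x < ε.

M = 9/ε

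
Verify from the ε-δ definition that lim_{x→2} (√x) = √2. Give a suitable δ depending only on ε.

Fix ε > 0. We want δ > 0 such that 0 < |x − 2| < δ implies |√x − √2| < ε.
Multiplying by the conjugate, |√x − √2| = |x − 2|/(√x + √2).
Restrict δ ≤ 2 so that |x − 2| < 2 forces x > 0, and then √x + √2 > √2.
Hence |√x − √2| < |x − 2|/√2, which is < ε once |x − 2| < √2·ε.
Take δ = min(2, √2·ε). If 0 < |x − 2| < δ then x > 0 and |√x − √2| < |x − 2|/√2 < ε.

δ = min(2, √2·ε)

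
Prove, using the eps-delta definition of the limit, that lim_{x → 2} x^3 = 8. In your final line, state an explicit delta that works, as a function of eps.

Fix eps > 0. We seek delta > 0 with 0 < |x − 2| < delta ⇒ |x^3 − 8| < eps.
Factor: x^3 − 8 = (x − 2)(x^2 + 2x + 4), so |x^3 − 8| = |x − 2|·|x^2 + 2x + 4|.
Impose delta ≤ 1 so that |x| < 3; then |x^2 + 2x + 4| ≤ 19.
Hence |x^3 − 8| ≤ 19|x − 2|, which is < eps once |x − 2| < eps/19.
Take delta = min(1, eps/19). If 0 < |x − 2| < delta then both bounds hold and |x^3 − 8| ≤ 19|x − 2| < 19·(eps/19) = eps.

delta = min(1, eps/19)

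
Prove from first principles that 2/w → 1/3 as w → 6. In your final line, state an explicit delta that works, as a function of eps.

Let eps > 0. We seek delta > 0 such that 0 < |w − 6| < delta implies |2/w − (1/3)| < eps.
|2/w − (1/3)| = 2·|6 − w|/(6·|w|) = 2|w − 6|/(6|w|).
Restrict delta ≤ 3. Then |w − 6| < 3 gives |w| > 3, so 6|w| > 18.
Then |2/w − (1/3)| < 2|w − 6|/18, which is < eps when |w − 6| < 9eps.
Take delta = min(3, 9eps). Then 0 < |w − 6| < delta gives both |w − 6| < 3 and |w − 6| < 9eps, so |2/w − (1/3)| < eps.

delta = min(3, 9eps)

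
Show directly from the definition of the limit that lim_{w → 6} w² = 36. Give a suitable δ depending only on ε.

δ = min(1, ε/13)

Let ε > 0 be given. We seek δ > 0 with 0 < |w − 6| < δ ⇒ |w² − 36| < ε.
Factor: w² − 36 = (w − 6)(w + 6), so |w² − 36| = |w − 6|·|w + 6|.
Restrict δ ≤ 1. Then |w − 6| < 1 gives |w| < 7, so by the triangle inequality |w + 6| ≤ 7 + 6 = 13.
Hence |w² − 36| ≤ 13|w − 6|, which is < ε once |w − 6| < ε/13.
Take δ = min(1, ε/13). If 0 < |w − 6| < δ then both bounds hold and |w² − 36| ≤ 13|w − 6| < 13·(ε/13) = ε.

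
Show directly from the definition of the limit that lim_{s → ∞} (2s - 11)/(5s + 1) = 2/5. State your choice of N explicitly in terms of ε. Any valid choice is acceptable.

N = (57/25)/ε

Fix ε > 0. We seek N > 0 such that s > N implies |(2s - 11)/(5s + 1) − (2/5)| < ε.
(2s - 11)/(5s + 1) − (2/5) = (5(2s - 11) − 2(5s + 1)) / (5(5s + 1)) = -57/(5(5s + 1)).
For s > 0 we have 5s + 1 > 5s, so |(2s - 11)/(5s + 1) − (2/5)| = 57/(5(5s + 1)) < 57/(5·5s) = (57/25)/s.
Thus |(2s - 11)/(5s + 1) − (2/5)| < ε whenever s > (57/25)/ε.
Take N = (57/25)/ε. If s > N then |(2s - 11)/(5s + 1) − (2/5)| < (57/25)/s < ε.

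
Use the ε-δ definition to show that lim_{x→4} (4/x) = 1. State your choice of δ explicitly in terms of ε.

Suppose ε > 0. We seek δ > 0 such that 0 < |x − 4| < δ implies |4/x − 1| < ε.
|4/x − 1| = 4·|4 − x|/(4·|x|) = 4|x − 4|/(4|x|).
Require δ ≤ 2 so that |x| > 4 − 2 = 2, hence 4|x| > 8.
Then |4/x − 1| < 4|x − 4|/8, which is < ε when |x − 4| < 2ε.
Take δ = min(2, 2ε). Then 0 < |x − 4| < δ gives both |x − 4| < 2 and |x − 4| < 2ε, so |4/x − 1| < ε.

δ = min(2, 2ε)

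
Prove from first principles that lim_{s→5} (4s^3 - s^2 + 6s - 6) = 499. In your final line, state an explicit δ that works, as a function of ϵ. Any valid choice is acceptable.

δ = min(1, ϵ/359)

Suppose ϵ > 0. We want δ > 0 such that 0 < |s − 5| < δ implies |(4s^3 - s^2 + 6s - 6) − 499| < ϵ.
(4s^3 - s^2 + 6s - 6) − 499 = 4s^3 - s^2 + 6s - 505 = (s − 5)(4s^2 + 19s + 101).
So |(4s^3 - s^2 + 6s - 6) − 499| = |s − 5|·|4s^2 + 19s + 101|.
Require δ ≤ 1. Then |s − 5| < 1 gives |s| < 6, and by the triangle inequality |4s^2 + 19s + 101| ≤ 4·6^2 + 19·6 + 101 = 359.
Hence |(4s^3 - s^2 + 6s - 6) − 499| ≤ 359|s − 5| < ϵ provided |s − 5| < ϵ/359.
Choosing δ = min(1, ϵ/359) ensures both conditions, hence |(4s^3 - s^2 + 6s - 6) − 499| < ϵ.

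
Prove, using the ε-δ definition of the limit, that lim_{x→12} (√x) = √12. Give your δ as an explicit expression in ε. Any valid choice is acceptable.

Let ε > 0 be given. We want δ > 0 such that 0 < |x − 12| < δ implies |√x − √12| < ε.
Rationalise: √x − √12 = (x − 12)/(√x + √12), so |√x − √12| = |x − 12|/(√x + √12).
Restrict δ ≤ 12 so that |x − 12| < 12 forces x > 0, and then √x + √12 > √12.
Hence |√x − √12| < |x − 12|/√12, which is < ε once |x − 12| < √12·ε.
Take δ = min(12, √12·ε). If 0 < |x − 12| < δ then x > 0 and |√x − √12| < |x − 12|/√12 < ε.

δ = min(12, √12·ε)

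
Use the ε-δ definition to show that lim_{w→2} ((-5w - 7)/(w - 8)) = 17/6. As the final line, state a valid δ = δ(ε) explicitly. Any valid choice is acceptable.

Fix ε > 0. We want δ > 0 with 0 < |w − 2| < δ ⇒ |(-5w - 7)/(w - 8) − (17/6)| < ε.
Combining over a common denominator, (-5w - 7)/(w - 8) − (17/6) = [(-5w - 7)·(-6) − (-17)·(w - 8)] / [(-6)·(w - 8)] = 47(w − 2) / ((-6)(w - 8)).
So |(-5w - 7)/(w - 8) − (17/6)| = 47|w − 2| / (6·|w − 8|).
Restrict δ ≤ 3. Then |w − 2| < 3 gives |w − 8| = |(w − 2) + (-6)| ≥ 6 − 3 = 3.
Hence |(-5w - 7)/(w - 8) − (17/6)| < 47|w − 2|/(6·3) = (47/18)|w − 2|, which is < ε once |w − 2| < (18/47)ε.
Take δ = min(3, (18/47)ε). Then 0 < |w − 2| < δ forces both bounds, so |(-5w - 7)/(w - 8) − (17/6)| < ε.

δ = min(3, (18/47)ε)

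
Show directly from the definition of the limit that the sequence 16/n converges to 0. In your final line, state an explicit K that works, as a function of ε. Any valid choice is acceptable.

K = 16/ε

Suppose ε > 0. For n ≥ 1, |16/n − 0| = 16/(n) ≤ 16/n.
We need 16/n < ε, i.e. n > 16/ε.
Take K = 16/ε. If n > K then |16/n| ≤ 16/n < ε.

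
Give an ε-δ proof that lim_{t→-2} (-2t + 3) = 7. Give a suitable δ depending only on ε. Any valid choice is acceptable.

Suppose ε > 0. We need δ > 0 so that 0 < |t + 2| < δ implies |(-2t + 3) − 7| < ε.
Since (-2t + 3) − 7 = -2(t + 2), we have |(-2t + 3) − 7| = 2|t + 2|.
Thus it suffices that |t + 2| < ε/2.
Take δ = ε/2. If 0 < |t + 2| < δ then |(-2t + 3) − 7| = 2|t + 2| < 2·(ε/2) = ε.

δ = ε/2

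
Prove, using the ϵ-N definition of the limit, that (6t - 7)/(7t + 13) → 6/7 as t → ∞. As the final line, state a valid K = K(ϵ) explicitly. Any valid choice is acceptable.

K = (127/49)/ϵ

Let ϵ > 0 be given. We seek K > 0 such that t > K implies |(6t - 7)/(7t + 13) − (6/7)| < ϵ.
(6t - 7)/(7t + 13) − (6/7) = (7(6t - 7) − 6(7t + 13)) / (7(7t + 13)) = -127/(7(7t + 13)).
For t > 0 we have 7t + 13 > 7t, so |(6t - 7)/(7t + 13) − (6/7)| = 127/(7(7t + 13)) < 127/(7·7t) = (127/49)/t.
Thus |(6t - 7)/(7t + 13) − (6/7)| < ϵ whenever t > (127/49)/ϵ.
Take K = (127/49)/ϵ. If t > K then |(6t - 7)/(7t + 13) − (6/7)| < (127/49)/t < ϵ.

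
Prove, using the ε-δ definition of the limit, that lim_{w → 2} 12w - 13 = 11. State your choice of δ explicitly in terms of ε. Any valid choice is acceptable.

δ = ε/12

Suppose ε > 0. We need δ > 0 so that 0 < |w − 2| < δ implies |(12w - 13) − 11| < ε.
Since (12w - 13) − 11 = 12(w − 2), we have |(12w - 13) − 11| = 12|w − 2|.
Thus it suffices that |w − 2| < ε/12.
Choosing δ = ε/12 gives |(12w - 13) − 11| = 12|w − 2| < ε whenever |w − 2| < δ.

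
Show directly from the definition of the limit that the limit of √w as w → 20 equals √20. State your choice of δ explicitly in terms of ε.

Fix ε > 0. We want δ > 0 such that 0 < |w − 20| < δ implies |√w − √20| < ε.
Multiplying by the conjugate, |√w − √20| = |w − 20|/(√w + √20).
Restrict δ ≤ 20 so that |w − 20| < 20 forces w > 0, and then √w + √20 > √20.
Hence |√w − √20| < |w − 20|/√20, which is < ε once |w − 20| < √20·ε.
Take δ = min(20, √20·ε). If 0 < |w − 20| < δ then w > 0 and |√w − √20| < |w − 20|/√20 < ε.

δ = min(20, √20·ε)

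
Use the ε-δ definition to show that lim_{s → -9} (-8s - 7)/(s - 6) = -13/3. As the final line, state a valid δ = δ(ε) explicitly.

δ = min(15/2, (45/22)ε)

Let ε > 0. We want δ > 0 with 0 < |s + 9| < δ ⇒ |(-8s - 7)/(s - 6) + 13/3| < ε.
Combining over a common denominator, (-8s - 7)/(s - 6) + 13/3 = [(-8s - 7)·(-15) − 65·(s - 6)] / [(-15)·(s - 6)] = 55(s + 9) / ((-15)(s - 6)).
So |(-8s - 7)/(s - 6) + 13/3| = 55|s + 9| / (15·|s − 6|).
Restrict δ ≤ 15/2. Then |s + 9| < 15/2 gives |s − 6| = |(s + 9) + (-15)| ≥ 15 − 15/2 = 15/2.
Hence |(-8s - 7)/(s - 6) + 13/3| < 55|s + 9|/(15·(15/2)) = (22/45)|s + 9|, which is < ε once |s + 9| < (45/22)ε.
Take δ = min(15/2, (45/22)ε). Then 0 < |s + 9| < δ forces both bounds, so |(-8s - 7)/(s - 6) + 13/3| < ε.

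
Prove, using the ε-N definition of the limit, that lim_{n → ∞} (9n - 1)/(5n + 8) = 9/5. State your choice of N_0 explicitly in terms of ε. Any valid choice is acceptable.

Let ε > 0 be given. For n ≥ 1, |(9n - 1)/(5n + 8) − (9/5)| = |-77|/(5(5n + 8)) = 77/(5(5n + 8)).
Since 5n + 8 ≥ 5n for n ≥ 1, this is ≤ 77/(5·5n) = (77/25)/n.
So |(9n - 1)/(5n + 8) − (9/5)| < ε whenever n > (77/25)/ε.
Take N_0 = (77/25)/ε. If n > N_0 then |(9n - 1)/(5n + 8) − (9/5)| ≤ (77/25)/n < ε.

N_0 = (77/25)/ε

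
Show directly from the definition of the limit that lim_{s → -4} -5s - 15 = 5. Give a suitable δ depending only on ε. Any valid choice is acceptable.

δ = ε/5

Let ε > 0. We need δ > 0 so that 0 < |s + 4| < δ implies |(-5s - 15) − 5| < ε.
Since (-5s - 15) − 5 = -5(s + 4), we have |(-5s - 15) − 5| = 5|s + 4|.
So 5|s + 4| < ε exactly when |s + 4| < ε/5.
Take δ = ε/5. If 0 < |s + 4| < δ then |(-5s - 15) − 5| = 5|s + 4| < 5·(ε/5) = ε.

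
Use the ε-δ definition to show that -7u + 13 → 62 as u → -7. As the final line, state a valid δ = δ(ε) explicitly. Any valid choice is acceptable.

δ = ε/7

Let ε > 0 be given. We need δ > 0 so that 0 < |u + 7| < δ implies |(-7u + 13) − 62| < ε.
Since (-7u + 13) − 62 = -7(u + 7), we have |(-7u + 13) − 62| = 7|u + 7|.
So 7|u + 7| < ε exactly when |u + 7| < ε/7.
Take δ = ε/7. If 0 < |u + 7| < δ then |(-7u + 13) − 62| = 7|u + 7| < 7·(ε/7) = ε.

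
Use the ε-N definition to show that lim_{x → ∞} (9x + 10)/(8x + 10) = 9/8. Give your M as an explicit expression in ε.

Fix ε > 0. We seek M > 0 such that x > M implies |(9x + 10)/(8x + 10) − (9/8)| < ε.
(9x + 10)/(8x + 10) − (9/8) = (8(9x + 10) − 9(8x + 10)) / (8(8x + 10)) = -10/(8(8x + 10)).
For x > 0 we have 8x + 10 > 8x, so |(9x + 10)/(8x + 10) − (9/8)| = 10/(8(8x + 10)) < 10/(8·8x) = (5/32)/x.
Thus |(9x + 10)/(8x + 10) − (9/8)| < ε whenever x > (5/32)/ε.
Take M = (5/32)/ε. If x > M then |(9x + 10)/(8x + 10) − (9/8)| < (5/32)/x < ε.

M = (5/32)/ε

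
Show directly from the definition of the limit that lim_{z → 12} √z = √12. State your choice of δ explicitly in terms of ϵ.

δ = min(12, √12·ϵ)

Let ϵ > 0 be given. We want δ > 0 such that 0 < |z − 12| < δ implies |√z − √12| < ϵ.
Multiplying by the conjugate, |√z − √12| = |z − 12|/(√z + √12).
Restrict δ ≤ 12 so that |z − 12| < 12 forces z > 0, and then √z + √12 > √12.
Hence |√z − √12| < |z − 12|/√12, which is < ϵ once |z − 12| < √12·ϵ.
Take δ = min(12, √12·ϵ). If 0 < |z − 12| < δ then z > 0 and |√z − √12| < |z − 12|/√12 < ϵ.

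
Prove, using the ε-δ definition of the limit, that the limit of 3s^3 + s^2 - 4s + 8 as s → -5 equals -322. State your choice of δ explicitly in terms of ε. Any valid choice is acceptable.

Let ε > 0 be given. We want δ > 0 such that 0 < |s + 5| < δ implies |(3s^3 + s^2 - 4s + 8) + 322| < ε.
(3s^3 + s^2 - 4s + 8) + 322 = 3s^3 + s^2 - 4s + 330 = (s + 5)(3s^2 - 14s + 66).
So |(3s^3 + s^2 - 4s + 8) + 322| = |s + 5|·|3s^2 - 14s + 66|.
Assume first that |s + 5| < 1, so |s| < 6. Then |3s^2 - 14s + 66| ≤ 3·6^2 + 14·6 + 66 = 258.
Hence |(3s^3 + s^2 - 4s + 8) + 322| ≤ 258|s + 5| < ε provided |s + 5| < ε/258.
Choosing δ = min(1, ε/258) ensures both conditions, hence |(3s^3 + s^2 - 4s + 8) + 322| < ε.

δ = min(1, ε/258)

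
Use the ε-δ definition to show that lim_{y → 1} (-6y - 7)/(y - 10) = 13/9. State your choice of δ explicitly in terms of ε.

δ = min(9/2, (81/134)ε)

Fix ε > 0. We want δ > 0 with 0 < |y − 1| < δ ⇒ |(-6y - 7)/(y - 10) − (13/9)| < ε.
Combining over a common denominator, (-6y - 7)/(y - 10) − (13/9) = [(-6y - 7)·(-9) − (-13)·(y - 10)] / [(-9)·(y - 10)] = 67(y − 1) / ((-9)(y - 10)).
So |(-6y - 7)/(y - 10) − (13/9)| = 67|y − 1| / (9·|y − 10|).
Restrict δ ≤ 9/2. Then |y − 1| < 9/2 gives |y − 10| = |(y − 1) + (-9)| ≥ 9 − 9/2 = 9/2.
Hence |(-6y - 7)/(y - 10) − (13/9)| < 67|y − 1|/(9·(9/2)) = (134/81)|y − 1|, which is < ε once |y − 1| < (81/134)ε.
Take δ = min(9/2, (81/134)ε). Then 0 < |y − 1| < δ forces both bounds, so |(-6y - 7)/(y - 10) − (13/9)| < ε.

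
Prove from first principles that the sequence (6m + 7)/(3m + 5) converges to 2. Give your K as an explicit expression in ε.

K = 1/ε

Fix ε > 0. For m ≥ 1, |(6m + 7)/(3m + 5) − 2| = |-9|/(3(3m + 5)) = 9/(3(3m + 5)).
Since 3m + 5 ≥ 3m for m ≥ 1, this is ≤ 9/(3·3m) = 1/m.
So |(6m + 7)/(3m + 5) − 2| < ε whenever m > 1/ε.
Take K = 1/ε. If m > K then |(6m + 7)/(3m + 5) − 2| ≤ 1/m < ε.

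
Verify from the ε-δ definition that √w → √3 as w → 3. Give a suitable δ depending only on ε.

Let ε > 0 be given. We want δ > 0 such that 0 < |w − 3| < δ implies |√w − √3| < ε.
Multiplying by the conjugate, |√w − √3| = |w − 3|/(√w + √3).
Restrict δ ≤ 3 so that |w − 3| < 3 forces w > 0, and then √w + √3 > √3.
Hence |√w − √3| < |w − 3|/√3, which is < ε once |w − 3| < √3·ε.
Take δ = min(3, √3·ε). If 0 < |w − 3| < δ then w > 0 and |√w − √3| < |w − 3|/√3 < ε.

δ = min(3, √3·ε)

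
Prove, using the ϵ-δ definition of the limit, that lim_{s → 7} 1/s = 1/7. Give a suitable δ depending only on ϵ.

Fix ϵ > 0. We seek δ > 0 such that 0 < |s − 7| < δ implies |1/s − (1/7)| < ϵ.
|1/s − (1/7)| = |7 − s|/(7·|s|) = |s − 7|/(7|s|).
Require δ ≤ 7/2 so that |s| > 7 − 7/2 = 7/2, hence 7|s| > 49/2.
Then |1/s − (1/7)| < |s − 7|/(49/2), which is < ϵ when |s − 7| < (49/2)ϵ.
Take δ = min(7/2, (49/2)ϵ). Then 0 < |s − 7| < δ gives both |s − 7| < 7/2 and |s − 7| < (49/2)ϵ, so |1/s − (1/7)| < ϵ.

δ = min(7/2, (49/2)ϵ)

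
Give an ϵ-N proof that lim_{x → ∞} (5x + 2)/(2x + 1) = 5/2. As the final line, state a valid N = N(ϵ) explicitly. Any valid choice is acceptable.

Let ϵ > 0. We seek N > 0 such that x > N implies |(5x + 2)/(2x + 1) − (5/2)| < ϵ.
(5x + 2)/(2x + 1) − (5/2) = (2(5x + 2) − 5(2x + 1)) / (2(2x + 1)) = -1/(2(2x + 1)).
For x > 0 we have 2x + 1 > 2x, so |(5x + 2)/(2x + 1) − (5/2)| = 1/(2(2x + 1)) < 1/(2·2x) = (1/4)/x.
Thus |(5x + 2)/(2x + 1) − (5/2)| < ϵ whenever x > (1/4)/ϵ.
Take N = (1/4)/ϵ. If x > N then |(5x + 2)/(2x + 1) − (5/2)| < (1/4)/x < ϵ.

N = (1/4)/ϵ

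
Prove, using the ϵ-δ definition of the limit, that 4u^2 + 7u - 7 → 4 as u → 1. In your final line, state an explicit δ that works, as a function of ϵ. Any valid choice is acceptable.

Let ϵ > 0. We want δ > 0 such that 0 < |u − 1| < δ implies |(4u^2 + 7u - 7) − 4| < ϵ.
(4u^2 + 7u - 7) − 4 = 4u^2 + 7u - 11 = (u − 1)(4u + 11).
So |(4u^2 + 7u - 7) − 4| = |u − 1|·|4u + 11|.
Require δ ≤ 2. Then |u − 1| < 2 gives |u| < 3, and by the triangle inequality |4u + 11| ≤ 4·3 + 11 = 23.
Hence |(4u^2 + 7u - 7) − 4| ≤ 23|u − 1| < ϵ provided |u − 1| < ϵ/23.
Choosing δ = min(2, ϵ/23) ensures both conditions, hence |(4u^2 + 7u - 7) − 4| < ϵ.

δ = min(2, ϵ/23)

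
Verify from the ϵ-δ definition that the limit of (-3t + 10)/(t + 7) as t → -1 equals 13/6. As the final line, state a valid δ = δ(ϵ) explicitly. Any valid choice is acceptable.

δ = min(3, (18/31)ϵ)

Let ϵ > 0 be given. We want δ > 0 with 0 < |t + 1| < δ ⇒ |(-3t + 10)/(t + 7) − (13/6)| < ϵ.
Combining over a common denominator, (-3t + 10)/(t + 7) − (13/6) = [(-3t + 10)·6 − 13·(t + 7)] / [6·(t + 7)] = -31(t + 1) / (6(t + 7)).
So |(-3t + 10)/(t + 7) − (13/6)| = 31|t + 1| / (6·|t + 7|).
Restrict δ ≤ 3. Then |t + 1| < 3 gives |t + 7| = |(t + 1) + 6| ≥ 6 − 3 = 3.
Hence |(-3t + 10)/(t + 7) − (13/6)| < 31|t + 1|/(6·3) = (31/18)|t + 1|, which is < ϵ once |t + 1| < (18/31)ϵ.
Take δ = min(3, (18/31)ϵ). Then 0 < |t + 1| < δ forces both bounds, so |(-3t + 10)/(t + 7) − (13/6)| < ϵ.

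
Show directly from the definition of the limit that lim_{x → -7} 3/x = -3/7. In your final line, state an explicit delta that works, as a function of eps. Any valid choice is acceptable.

Let eps > 0. We seek delta > 0 such that 0 < |x + 7| < delta implies |3/x + 3/7| < eps.
|3/x + 3/7| = 3·|-7 − x|/(7·|x|) = 3|x + 7|/(7|x|).
Require delta ≤ 7/2 so that |x| > 7 − 7/2 = 7/2, hence 7|x| > 49/2.
Then |3/x + 3/7| < 3|x + 7|/(49/2), which is < eps when |x + 7| < (49/6)eps.
Take delta = min(7/2, (49/6)eps). Then 0 < |x + 7| < delta gives both |x + 7| < 7/2 and |x + 7| < (49/6)eps, so |3/x + 3/7| < eps.

delta = min(7/2, (49/6)eps)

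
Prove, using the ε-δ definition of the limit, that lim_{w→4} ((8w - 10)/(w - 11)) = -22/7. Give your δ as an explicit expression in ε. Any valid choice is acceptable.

Fix ε > 0. We want δ > 0 with 0 < |w − 4| < δ ⇒ |(8w - 10)/(w - 11) + 22/7| < ε.
Combining over a common denominator, (8w - 10)/(w - 11) + 22/7 = [(8w - 10)·(-7) − 22·(w - 11)] / [(-7)·(w - 11)] = -78(w − 4) / ((-7)(w - 11)).
So |(8w - 10)/(w - 11) + 22/7| = 78|w − 4| / (7·|w − 11|).
Require δ ≤ 7/2, so |w − 11| ≥ |-7| − |w − 4| > 7 − 7/2 = 7/2.
Hence |(8w - 10)/(w - 11) + 22/7| < 78|w − 4|/(7·(7/2)) = (156/49)|w − 4|, which is < ε once |w − 4| < (49/156)ε.
Take δ = min(7/2, (49/156)ε). Then 0 < |w − 4| < δ forces both bounds, so |(8w - 10)/(w - 11) + 22/7| < ε.

δ = min(7/2, (49/156)ε)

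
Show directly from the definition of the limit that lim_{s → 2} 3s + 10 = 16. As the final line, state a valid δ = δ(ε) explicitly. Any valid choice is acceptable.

δ = ε/3

Let ε > 0 be given. We need δ > 0 so that 0 < |s − 2| < δ implies |(3s + 10) − 16| < ε.
Since (3s + 10) − 16 = 3(s − 2), we have |(3s + 10) − 16| = 3|s − 2|.
Thus it suffices that |s − 2| < ε/3.
Choosing δ = ε/3 gives |(3s + 10) − 16| = 3|s − 2| < ε whenever |s − 2| < δ.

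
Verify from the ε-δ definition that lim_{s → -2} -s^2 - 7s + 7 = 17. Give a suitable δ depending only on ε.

δ = min(2, ε/9)

Fix ε > 0. We want δ > 0 such that 0 < |s + 2| < δ implies |(-s^2 - 7s + 7) − 17| < ε.
(-s^2 - 7s + 7) − 17 = -s^2 - 7s - 10 = (s + 2)(-s - 5).
So |(-s^2 - 7s + 7) − 17| = |s + 2|·|-s - 5|.
Require δ ≤ 2. Then |s + 2| < 2 gives |s| < 4, and by the triangle inequality |-s - 5| ≤ 4 + 5 = 9.
Hence |(-s^2 - 7s + 7) − 17| ≤ 9|s + 2| < ε provided |s + 2| < ε/9.
Choosing δ = min(2, ε/9) ensures both conditions, hence |(-s^2 - 7s + 7) − 17| < ε.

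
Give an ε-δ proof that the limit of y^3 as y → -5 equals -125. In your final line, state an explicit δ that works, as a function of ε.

Let ε > 0 be given. We seek δ > 0 with 0 < |y + 5| < δ ⇒ |y^3 + 125| < ε.
Factor: y^3 + 125 = (y + 5)(y^2 - 5y + 25), so |y^3 + 125| = |y + 5|·|y^2 - 5y + 25|.
Impose δ ≤ 1 so that |y| < 6; then |y^2 - 5y + 25| ≤ 91.
Hence |y^3 + 125| ≤ 91|y + 5|, which is < ε once |y + 5| < ε/91.
Take δ = min(1, ε/91). If 0 < |y + 5| < δ then both bounds hold and |y^3 + 125| ≤ 91|y + 5| < 91·(ε/91) = ε.

δ = min(1, ε/91)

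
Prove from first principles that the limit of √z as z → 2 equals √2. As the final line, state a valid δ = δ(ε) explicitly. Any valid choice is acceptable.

Let ε > 0. We want δ > 0 such that 0 < |z − 2| < δ implies |√z − √2| < ε.
Multiplying by the conjugate, |√z − √2| = |z − 2|/(√z + √2).
Restrict δ ≤ 2 so that |z − 2| < 2 forces z > 0, and then √z + √2 > √2.
Hence |√z − √2| < |z − 2|/√2, which is < ε once |z − 2| < √2·ε.
Take δ = min(2, √2·ε). If 0 < |z − 2| < δ then z > 0 and |√z − √2| < |z − 2|/√2 < ε.

δ = min(2, √2·ε)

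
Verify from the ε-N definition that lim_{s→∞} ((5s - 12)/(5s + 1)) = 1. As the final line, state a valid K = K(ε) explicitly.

K = (13/5)/ε

Let ε > 0 be given. We seek K > 0 such that s > K implies |(5s - 12)/(5s + 1) − 1| < ε.
(5s - 12)/(5s + 1) − 1 = (5(5s - 12) − 5(5s + 1)) / (5(5s + 1)) = -65/(5(5s + 1)).
For s > 0 we have 5s + 1 > 5s, so |(5s - 12)/(5s + 1) − 1| = 65/(5(5s + 1)) < 65/(5·5s) = (13/5)/s.
Thus |(5s - 12)/(5s + 1) − 1| < ε whenever s > (13/5)/ε.
Take K = (13/5)/ε. If s > K then |(5s - 12)/(5s + 1) − 1| < (13/5)/s < ε.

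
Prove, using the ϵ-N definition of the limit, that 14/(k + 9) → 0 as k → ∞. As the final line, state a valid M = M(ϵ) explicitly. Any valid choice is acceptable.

Let ϵ > 0. For k ≥ 1, |14/(k + 9) − 0| = 14/(k + 9) ≤ 14/k.
We need 14/k < ϵ, i.e. k > 14/ϵ.
Take M = 14/ϵ. If k > M then |14/(k + 9)| ≤ 14/k < ϵ.

M = 14/ϵ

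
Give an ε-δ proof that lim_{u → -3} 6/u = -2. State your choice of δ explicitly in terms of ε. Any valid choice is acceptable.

Suppose ε > 0. We seek δ > 0 such that 0 < |u + 3| < δ implies |6/u + 2| < ε.
|6/u + 2| = 6·|-3 − u|/(3·|u|) = 6|u + 3|/(3|u|).
Restrict δ ≤ 3/2. Then |u + 3| < 3/2 gives |u| > 3/2, so 3|u| > 9/2.
Then |6/u + 2| < 6|u + 3|/(9/2), which is < ε when |u + 3| < (3/4)ε.
Take δ = min(3/2, (3/4)ε). Then 0 < |u + 3| < δ gives both |u + 3| < 3/2 and |u + 3| < (3/4)ε, so |6/u + 2| < ε.

δ = min(3/2, (3/4)ε)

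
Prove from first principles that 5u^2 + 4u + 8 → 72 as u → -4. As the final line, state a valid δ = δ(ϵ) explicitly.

δ = min(2, ϵ/46)

Let ϵ > 0. We want δ > 0 such that 0 < |u + 4| < δ implies |(5u^2 + 4u + 8) − 72| < ϵ.
(5u^2 + 4u + 8) − 72 = 5u^2 + 4u - 64 = (u + 4)(5u - 16).
So |(5u^2 + 4u + 8) − 72| = |u + 4|·|5u - 16|.
Require δ ≤ 2. Then |u + 4| < 2 gives |u| < 6, and by the triangle inequality |5u - 16| ≤ 5·6 + 16 = 46.
Hence |(5u^2 + 4u + 8) − 72| ≤ 46|u + 4| < ϵ provided |u + 4| < ϵ/46.
Choosing δ = min(2, ϵ/46) ensures both conditions, hence |(5u^2 + 4u + 8) − 72| < ϵ.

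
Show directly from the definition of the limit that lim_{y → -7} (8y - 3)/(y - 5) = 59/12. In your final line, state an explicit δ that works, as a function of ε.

Fix ε > 0. We want δ > 0 with 0 < |y + 7| < δ ⇒ |(8y - 3)/(y - 5) − (59/12)| < ε.
Combining over a common denominator, (8y - 3)/(y - 5) − (59/12) = [(8y - 3)·(-12) − (-59)·(y - 5)] / [(-12)·(y - 5)] = -37(y + 7) / ((-12)(y - 5)).
So |(8y - 3)/(y - 5) − (59/12)| = 37|y + 7| / (12·|y − 5|).
Restrict δ ≤ 6. Then |y + 7| < 6 gives |y − 5| = |(y + 7) + (-12)| ≥ 12 − 6 = 6.
Hence |(8y - 3)/(y - 5) − (59/12)| < 37|y + 7|/(12·6) = (37/72)|y + 7|, which is < ε once |y + 7| < (72/37)ε.
Take δ = min(6, (72/37)ε). Then 0 < |y + 7| < δ forces both bounds, so |(8y - 3)/(y - 5) − (59/12)| < ε.

δ = min(6, (72/37)ε)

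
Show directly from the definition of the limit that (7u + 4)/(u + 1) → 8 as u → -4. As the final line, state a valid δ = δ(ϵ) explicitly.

Suppose ϵ > 0. We want δ > 0 with 0 < |u + 4| < δ ⇒ |(7u + 4)/(u + 1) − 8| < ϵ.
Combining over a common denominator, (7u + 4)/(u + 1) − 8 = [(7u + 4)·(-3) − (-24)·(u + 1)] / [(-3)·(u + 1)] = 3(u + 4) / ((-3)(u + 1)).
So |(7u + 4)/(u + 1) − 8| = 3|u + 4| / (3·|u + 1|).
Restrict δ ≤ 3/2. Then |u + 4| < 3/2 gives |u + 1| = |(u + 4) + (-3)| ≥ 3 − 3/2 = 3/2.
Hence |(7u + 4)/(u + 1) − 8| < 3|u + 4|/(3·(3/2)) = (2/3)|u + 4|, which is < ϵ once |u + 4| < (3/2)ϵ.
Take δ = min(3/2, (3/2)ϵ). Then 0 < |u + 4| < δ forces both bounds, so |(7u + 4)/(u + 1) − 8| < ϵ.

δ = min(3/2, (3/2)ϵ)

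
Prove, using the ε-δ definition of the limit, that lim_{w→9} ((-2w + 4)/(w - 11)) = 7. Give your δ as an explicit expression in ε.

Let ε > 0 be given. We want δ > 0 with 0 < |w − 9| < δ ⇒ |(-2w + 4)/(w - 11) − 7| < ε.
Combining over a common denominator, (-2w + 4)/(w - 11) − 7 = [(-2w + 4)·(-2) − (-14)·(w - 11)] / [(-2)·(w - 11)] = 18(w − 9) / ((-2)(w - 11)).
So |(-2w + 4)/(w - 11) − 7| = 18|w − 9| / (2·|w − 11|).
Restrict δ ≤ 1. Then |w − 9| < 1 gives |w − 11| = |(w − 9) + (-2)| ≥ 2 − 1 = 1.
Hence |(-2w + 4)/(w - 11) − 7| < 18|w − 9|/(2·1) = 9|w − 9|, which is < ε once |w − 9| < (1/9)ε.
Take δ = min(1, (1/9)ε). Then 0 < |w − 9| < δ forces both bounds, so |(-2w + 4)/(w - 11) − 7| < ε.

δ = min(1, (1/9)ε)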